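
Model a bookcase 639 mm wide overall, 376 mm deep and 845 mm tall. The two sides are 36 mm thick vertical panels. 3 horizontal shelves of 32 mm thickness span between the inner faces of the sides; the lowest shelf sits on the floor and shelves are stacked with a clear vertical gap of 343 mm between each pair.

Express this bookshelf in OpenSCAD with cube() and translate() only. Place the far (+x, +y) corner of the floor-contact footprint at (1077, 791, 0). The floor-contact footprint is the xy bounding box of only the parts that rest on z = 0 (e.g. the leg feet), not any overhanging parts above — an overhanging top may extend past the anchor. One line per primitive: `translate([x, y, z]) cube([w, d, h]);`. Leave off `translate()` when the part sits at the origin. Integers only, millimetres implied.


translate([438, 415, 0]) cube([36, 376, 845]);
translate([1041, 415, 0]) cube([36, 376, 845]);
translate([474, 415, 0]) cube([567, 376, 32]);
translate([474, 415, 375]) cube([567, 376, 32]);
translate([474, 415, 750]) cube([567, 376, 32]);


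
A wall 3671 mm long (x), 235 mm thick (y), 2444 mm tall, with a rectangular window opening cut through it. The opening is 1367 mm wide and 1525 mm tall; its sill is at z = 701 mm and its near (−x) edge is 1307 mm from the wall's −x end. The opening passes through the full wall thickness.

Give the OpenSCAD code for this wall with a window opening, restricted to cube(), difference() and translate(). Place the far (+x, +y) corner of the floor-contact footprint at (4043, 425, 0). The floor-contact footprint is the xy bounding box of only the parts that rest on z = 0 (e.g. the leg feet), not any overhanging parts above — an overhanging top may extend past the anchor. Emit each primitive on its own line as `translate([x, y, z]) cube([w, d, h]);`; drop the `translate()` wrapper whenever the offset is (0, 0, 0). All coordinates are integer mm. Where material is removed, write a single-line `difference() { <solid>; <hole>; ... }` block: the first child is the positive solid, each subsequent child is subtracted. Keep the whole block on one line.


difference() { translate([372, 190, 0]) cube([3671, 235, 2444]); translate([1679, 190, 701]) cube([1367, 235, 1525]); }


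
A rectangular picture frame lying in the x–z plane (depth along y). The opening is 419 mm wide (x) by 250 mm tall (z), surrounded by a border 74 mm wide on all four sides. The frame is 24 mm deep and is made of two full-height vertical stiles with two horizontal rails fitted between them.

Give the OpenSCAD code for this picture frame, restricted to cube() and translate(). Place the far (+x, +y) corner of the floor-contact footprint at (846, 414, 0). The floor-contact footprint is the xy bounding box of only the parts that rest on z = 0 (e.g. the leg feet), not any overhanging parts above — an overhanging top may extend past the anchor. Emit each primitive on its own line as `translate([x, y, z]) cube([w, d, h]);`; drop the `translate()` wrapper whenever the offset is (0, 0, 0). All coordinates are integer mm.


translate([279, 390, 0]) cube([74, 24, 398]);
translate([772, 390, 0]) cube([74, 24, 398]);
translate([353, 390, 0]) cube([419, 24, 74]);
translate([353, 390, 324]) cube([419, 24, 74]);


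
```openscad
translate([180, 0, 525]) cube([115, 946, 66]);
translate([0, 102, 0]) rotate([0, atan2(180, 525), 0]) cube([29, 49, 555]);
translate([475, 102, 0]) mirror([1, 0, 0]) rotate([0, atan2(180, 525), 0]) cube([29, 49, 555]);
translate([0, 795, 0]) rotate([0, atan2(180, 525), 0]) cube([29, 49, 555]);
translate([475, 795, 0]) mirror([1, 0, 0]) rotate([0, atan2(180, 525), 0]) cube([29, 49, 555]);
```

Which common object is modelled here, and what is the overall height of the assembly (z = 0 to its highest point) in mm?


A sawhorse. The overall height is 591 mm.

A beam across two mirrored pairs of raked legs — a sawhorse. The beam's underside is at z = 525 (matching the legs' vertical rise in atan2(180, 525)) and the beam is 66 mm tall, so its top is at 525 + 66 = 591 mm. The raked legs top out at the beam's underside, so that is the highest point.


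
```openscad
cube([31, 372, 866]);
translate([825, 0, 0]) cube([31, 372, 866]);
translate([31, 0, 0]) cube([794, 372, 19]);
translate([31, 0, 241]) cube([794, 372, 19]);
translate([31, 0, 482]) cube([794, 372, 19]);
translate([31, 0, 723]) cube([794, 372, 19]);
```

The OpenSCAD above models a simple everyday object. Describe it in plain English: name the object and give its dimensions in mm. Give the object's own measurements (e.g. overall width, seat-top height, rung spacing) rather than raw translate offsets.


An open bookshelf. Two side panels, each 31 mm thick, 372 mm deep and 866 mm tall, stand 856 mm apart (outside-to-outside). Between them sit 4 shelves, each 19 mm thick and 372 mm deep, spanning the full gap between the sides. The bottom shelf rests on the floor (its underside at z = 0) and the clear gap between one shelf's top and the next shelf's underside is 222 mm.


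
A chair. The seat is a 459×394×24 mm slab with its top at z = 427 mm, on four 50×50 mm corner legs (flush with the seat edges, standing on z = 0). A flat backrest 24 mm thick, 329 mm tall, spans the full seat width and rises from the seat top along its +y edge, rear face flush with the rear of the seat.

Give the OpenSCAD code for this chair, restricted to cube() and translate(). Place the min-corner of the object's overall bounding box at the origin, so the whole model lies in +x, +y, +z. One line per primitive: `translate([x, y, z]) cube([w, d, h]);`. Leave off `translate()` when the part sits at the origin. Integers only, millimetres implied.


translate([0, 0, 403]) cube([459, 394, 24]);
cube([50, 50, 403]);
translate([409, 0, 0]) cube([50, 50, 403]);
translate([0, 344, 0]) cube([50, 50, 403]);
translate([409, 344, 0]) cube([50, 50, 403]);
translate([0, 370, 427]) cube([459, 24, 329]);


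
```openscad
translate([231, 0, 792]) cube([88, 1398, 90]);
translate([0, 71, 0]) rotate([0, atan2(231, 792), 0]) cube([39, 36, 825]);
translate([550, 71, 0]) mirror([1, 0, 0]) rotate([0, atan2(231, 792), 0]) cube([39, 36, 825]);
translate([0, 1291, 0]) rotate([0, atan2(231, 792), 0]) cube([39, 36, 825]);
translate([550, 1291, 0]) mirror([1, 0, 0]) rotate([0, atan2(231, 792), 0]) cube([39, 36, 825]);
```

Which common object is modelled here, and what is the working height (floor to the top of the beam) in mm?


A sawhorse. The overall height is 882 mm.

A beam across two mirrored pairs of raked legs — a sawhorse. The beam's underside is at z = 792 (matching the legs' vertical rise in atan2(231, 792)) and the beam is 90 mm tall, so its top is at 792 + 90 = 882 mm. The raked legs top out at the beam's underside, so that is the highest point.


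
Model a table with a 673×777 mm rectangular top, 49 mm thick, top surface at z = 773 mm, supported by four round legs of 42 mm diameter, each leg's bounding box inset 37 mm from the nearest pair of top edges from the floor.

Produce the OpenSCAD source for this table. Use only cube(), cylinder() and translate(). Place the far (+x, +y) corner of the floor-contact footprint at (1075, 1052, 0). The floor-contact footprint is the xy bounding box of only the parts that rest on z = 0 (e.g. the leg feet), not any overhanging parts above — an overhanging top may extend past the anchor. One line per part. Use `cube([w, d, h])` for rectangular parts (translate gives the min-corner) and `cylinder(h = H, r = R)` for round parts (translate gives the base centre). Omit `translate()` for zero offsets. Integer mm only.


// leg_h = 773 - 49 = 724
translate([439, 312, 724]) cube([673, 777, 49]);
translate([497, 370, 0]) cylinder(h = 724, r = 21);
translate([1054, 370, 0]) cylinder(h = 724, r = 21);
translate([497, 1031, 0]) cylinder(h = 724, r = 21);
translate([1054, 1031, 0]) cylinder(h = 724, r = 21);


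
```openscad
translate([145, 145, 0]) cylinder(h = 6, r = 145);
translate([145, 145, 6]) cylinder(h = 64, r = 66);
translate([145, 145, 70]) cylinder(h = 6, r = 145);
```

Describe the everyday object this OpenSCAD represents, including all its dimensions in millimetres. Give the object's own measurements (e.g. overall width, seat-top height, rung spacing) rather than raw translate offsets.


A spool: two coaxial disc flanges of radius 145 mm and thickness 6 mm, joined by a core cylinder of radius 66 mm and height 64 mm. The lower flange rests on z = 0 and the three cylinders share a vertical axis.


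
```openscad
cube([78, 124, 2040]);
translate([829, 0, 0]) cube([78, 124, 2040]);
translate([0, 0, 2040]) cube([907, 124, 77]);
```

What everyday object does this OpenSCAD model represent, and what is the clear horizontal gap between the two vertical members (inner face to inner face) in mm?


A door frame. The clear opening width is 751 mm.

Two 2040 mm tall posts with a header on top — a door frame. The left jamb is 78 mm wide at x = 0; the right jamb starts at x = 829. The clear opening is 829 − 78 = 751 mm.


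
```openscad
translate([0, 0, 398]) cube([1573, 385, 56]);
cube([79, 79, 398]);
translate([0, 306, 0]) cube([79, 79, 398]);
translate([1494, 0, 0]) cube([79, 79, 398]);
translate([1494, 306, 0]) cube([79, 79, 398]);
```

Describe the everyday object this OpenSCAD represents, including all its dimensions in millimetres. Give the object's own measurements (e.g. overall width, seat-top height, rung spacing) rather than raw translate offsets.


A bench: a 1573×385 mm seat slab, 56 mm thick, top at z = 454 mm, on four 79×79 mm square legs flush with the seat corners and standing on z = 0.


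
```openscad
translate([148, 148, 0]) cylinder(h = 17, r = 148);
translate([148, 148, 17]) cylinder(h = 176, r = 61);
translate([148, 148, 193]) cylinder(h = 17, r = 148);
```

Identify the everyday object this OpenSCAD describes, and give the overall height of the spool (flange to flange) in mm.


A spool. The overall height is 210 mm.

Three coaxial cylinders, large–small–large — a spool. Two 17 mm flanges and a 176 mm core give 17 + 176 + 17 = 210 mm.


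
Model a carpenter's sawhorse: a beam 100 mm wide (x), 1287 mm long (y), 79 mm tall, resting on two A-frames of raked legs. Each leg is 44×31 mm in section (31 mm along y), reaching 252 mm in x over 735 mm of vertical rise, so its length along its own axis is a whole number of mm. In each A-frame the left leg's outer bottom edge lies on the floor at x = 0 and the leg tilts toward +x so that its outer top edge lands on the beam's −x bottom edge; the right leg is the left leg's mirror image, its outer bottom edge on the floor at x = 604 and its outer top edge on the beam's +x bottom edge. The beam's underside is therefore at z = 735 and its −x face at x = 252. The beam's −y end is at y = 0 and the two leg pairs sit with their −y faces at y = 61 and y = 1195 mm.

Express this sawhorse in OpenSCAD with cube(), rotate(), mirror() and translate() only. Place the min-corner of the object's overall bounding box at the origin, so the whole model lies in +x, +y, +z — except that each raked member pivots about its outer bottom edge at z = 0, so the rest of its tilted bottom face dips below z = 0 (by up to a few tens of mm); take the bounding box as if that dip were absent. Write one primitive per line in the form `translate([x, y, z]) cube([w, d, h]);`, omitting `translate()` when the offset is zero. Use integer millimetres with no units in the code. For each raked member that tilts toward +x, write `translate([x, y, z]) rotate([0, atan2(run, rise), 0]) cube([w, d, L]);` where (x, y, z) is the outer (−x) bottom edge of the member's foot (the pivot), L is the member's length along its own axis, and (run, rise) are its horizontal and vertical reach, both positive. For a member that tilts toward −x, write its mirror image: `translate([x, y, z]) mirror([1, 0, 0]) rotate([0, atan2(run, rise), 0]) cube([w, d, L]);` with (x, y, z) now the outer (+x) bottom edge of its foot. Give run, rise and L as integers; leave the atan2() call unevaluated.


translate([252, 0, 735]) cube([100, 1287, 79]);
translate([0, 61, 0]) rotate([0, atan2(252, 735), 0]) cube([44, 31, 777]);
translate([604, 61, 0]) mirror([1, 0, 0]) rotate([0, atan2(252, 735), 0]) cube([44, 31, 777]);
translate([0, 1195, 0]) rotate([0, atan2(252, 735), 0]) cube([44, 31, 777]);
translate([604, 1195, 0]) mirror([1, 0, 0]) rotate([0, atan2(252, 735), 0]) cube([44, 31, 777]);


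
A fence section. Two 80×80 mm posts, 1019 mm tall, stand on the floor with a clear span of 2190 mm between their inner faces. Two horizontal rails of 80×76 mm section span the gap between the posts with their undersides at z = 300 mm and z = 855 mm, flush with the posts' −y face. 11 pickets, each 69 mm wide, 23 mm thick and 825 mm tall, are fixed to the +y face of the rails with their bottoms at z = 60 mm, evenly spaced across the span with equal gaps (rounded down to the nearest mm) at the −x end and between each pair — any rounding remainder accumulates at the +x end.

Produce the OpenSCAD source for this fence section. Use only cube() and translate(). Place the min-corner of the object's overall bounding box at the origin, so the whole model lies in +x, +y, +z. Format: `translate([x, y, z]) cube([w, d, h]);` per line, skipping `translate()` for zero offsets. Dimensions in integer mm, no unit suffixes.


cube([80, 80, 1019]);
translate([2270, 0, 0]) cube([80, 80, 1019]);
translate([80, 0, 300]) cube([2190, 80, 76]);
translate([80, 0, 855]) cube([2190, 80, 76]);
translate([199, 80, 60]) cube([69, 23, 825]);
translate([387, 80, 60]) cube([69, 23, 825]);
translate([575, 80, 60]) cube([69, 23, 825]);
translate([763, 80, 60]) cube([69, 23, 825]);
translate([951, 80, 60]) cube([69, 23, 825]);
translate([1139, 80, 60]) cube([69, 23, 825]);
translate([1327, 80, 60]) cube([69, 23, 825]);
translate([1515, 80, 60]) cube([69, 23, 825]);
translate([1703, 80, 60]) cube([69, 23, 825]);
translate([1891, 80, 60]) cube([69, 23, 825]);
translate([2079, 80, 60]) cube([69, 23, 825]);


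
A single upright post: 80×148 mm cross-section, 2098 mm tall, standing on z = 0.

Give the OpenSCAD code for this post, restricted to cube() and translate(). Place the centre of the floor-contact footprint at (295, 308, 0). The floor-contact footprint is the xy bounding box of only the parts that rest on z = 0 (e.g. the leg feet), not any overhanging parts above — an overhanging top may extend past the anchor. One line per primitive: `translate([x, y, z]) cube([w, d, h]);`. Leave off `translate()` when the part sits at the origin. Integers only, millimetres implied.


translate([255, 234, 0]) cube([80, 148, 2098]);


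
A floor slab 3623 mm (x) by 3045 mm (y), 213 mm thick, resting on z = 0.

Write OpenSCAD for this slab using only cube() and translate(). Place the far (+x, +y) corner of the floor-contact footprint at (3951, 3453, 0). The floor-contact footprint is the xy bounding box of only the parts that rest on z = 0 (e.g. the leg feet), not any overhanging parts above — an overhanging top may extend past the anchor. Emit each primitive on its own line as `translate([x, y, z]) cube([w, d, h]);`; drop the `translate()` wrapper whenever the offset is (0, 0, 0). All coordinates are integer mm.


translate([328, 408, 0]) cube([3623, 3045, 213]);


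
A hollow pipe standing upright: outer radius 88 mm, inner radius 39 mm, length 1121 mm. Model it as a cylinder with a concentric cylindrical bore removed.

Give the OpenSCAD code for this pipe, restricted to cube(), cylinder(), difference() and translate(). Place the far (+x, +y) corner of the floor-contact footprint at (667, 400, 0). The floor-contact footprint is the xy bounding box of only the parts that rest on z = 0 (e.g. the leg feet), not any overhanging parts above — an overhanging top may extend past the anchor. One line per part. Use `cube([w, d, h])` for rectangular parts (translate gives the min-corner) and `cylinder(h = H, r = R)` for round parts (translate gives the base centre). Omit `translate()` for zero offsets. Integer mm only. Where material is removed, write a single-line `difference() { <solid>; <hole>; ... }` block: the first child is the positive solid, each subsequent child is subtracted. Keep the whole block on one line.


difference() { translate([579, 312, 0]) cylinder(h = 1121, r = 88); translate([579, 312, 0]) cylinder(h = 1121, r = 39); }


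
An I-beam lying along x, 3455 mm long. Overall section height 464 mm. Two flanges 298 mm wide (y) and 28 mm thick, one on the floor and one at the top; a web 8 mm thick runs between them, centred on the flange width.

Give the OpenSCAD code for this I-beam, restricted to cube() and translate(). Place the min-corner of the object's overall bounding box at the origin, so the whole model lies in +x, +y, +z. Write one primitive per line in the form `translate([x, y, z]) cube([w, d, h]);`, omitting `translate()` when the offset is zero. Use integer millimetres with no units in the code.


cube([3455, 298, 28]);
translate([0, 145, 28]) cube([3455, 8, 408]);
translate([0, 0, 436]) cube([3455, 298, 28]);


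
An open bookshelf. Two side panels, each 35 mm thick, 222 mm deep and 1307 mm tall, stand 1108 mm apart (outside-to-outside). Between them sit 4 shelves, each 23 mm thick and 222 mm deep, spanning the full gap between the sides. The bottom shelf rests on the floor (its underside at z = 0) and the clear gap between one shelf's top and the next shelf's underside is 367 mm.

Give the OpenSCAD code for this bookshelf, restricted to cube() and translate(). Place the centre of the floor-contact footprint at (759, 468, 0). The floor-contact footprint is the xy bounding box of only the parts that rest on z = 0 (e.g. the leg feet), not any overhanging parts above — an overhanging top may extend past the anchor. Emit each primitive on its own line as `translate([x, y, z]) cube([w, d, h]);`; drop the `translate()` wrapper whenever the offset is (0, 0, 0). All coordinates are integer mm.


translate([205, 357, 0]) cube([35, 222, 1307]);
translate([1278, 357, 0]) cube([35, 222, 1307]);
translate([240, 357, 0]) cube([1038, 222, 23]);
translate([240, 357, 390]) cube([1038, 222, 23]);
translate([240, 357, 780]) cube([1038, 222, 23]);
translate([240, 357, 1170]) cube([1038, 222, 23]);


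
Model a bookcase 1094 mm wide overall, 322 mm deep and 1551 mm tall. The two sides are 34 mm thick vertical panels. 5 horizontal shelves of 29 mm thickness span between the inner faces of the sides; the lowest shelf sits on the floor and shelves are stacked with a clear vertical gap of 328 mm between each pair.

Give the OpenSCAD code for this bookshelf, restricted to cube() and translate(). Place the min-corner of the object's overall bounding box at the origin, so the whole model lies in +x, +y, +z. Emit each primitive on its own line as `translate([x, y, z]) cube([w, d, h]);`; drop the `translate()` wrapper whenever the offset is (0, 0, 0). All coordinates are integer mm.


cube([34, 322, 1551]);
translate([1060, 0, 0]) cube([34, 322, 1551]);
translate([34, 0, 0]) cube([1026, 322, 29]);
translate([34, 0, 357]) cube([1026, 322, 29]);
translate([34, 0, 714]) cube([1026, 322, 29]);
translate([34, 0, 1071]) cube([1026, 322, 29]);
translate([34, 0, 1428]) cube([1026, 322, 29]);


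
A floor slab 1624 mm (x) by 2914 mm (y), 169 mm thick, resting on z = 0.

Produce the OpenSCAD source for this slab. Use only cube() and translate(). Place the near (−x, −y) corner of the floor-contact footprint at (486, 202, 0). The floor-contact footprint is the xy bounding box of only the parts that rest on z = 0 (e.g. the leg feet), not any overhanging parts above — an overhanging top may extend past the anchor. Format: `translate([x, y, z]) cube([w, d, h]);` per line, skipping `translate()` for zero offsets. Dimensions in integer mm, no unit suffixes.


translate([486, 202, 0]) cube([1624, 2914, 169]);


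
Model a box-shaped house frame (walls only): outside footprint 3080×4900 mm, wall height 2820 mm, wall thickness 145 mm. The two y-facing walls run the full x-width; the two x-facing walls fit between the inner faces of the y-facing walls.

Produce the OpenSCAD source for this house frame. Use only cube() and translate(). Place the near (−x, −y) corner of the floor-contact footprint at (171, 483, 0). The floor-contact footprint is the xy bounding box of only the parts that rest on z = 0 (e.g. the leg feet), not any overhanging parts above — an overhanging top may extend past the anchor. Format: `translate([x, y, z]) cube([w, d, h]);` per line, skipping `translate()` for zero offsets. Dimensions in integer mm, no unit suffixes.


translate([171, 483, 0]) cube([3080, 145, 2820]);
translate([171, 5238, 0]) cube([3080, 145, 2820]);
translate([171, 628, 0]) cube([145, 4610, 2820]);
translate([3106, 628, 0]) cube([145, 4610, 2820]);


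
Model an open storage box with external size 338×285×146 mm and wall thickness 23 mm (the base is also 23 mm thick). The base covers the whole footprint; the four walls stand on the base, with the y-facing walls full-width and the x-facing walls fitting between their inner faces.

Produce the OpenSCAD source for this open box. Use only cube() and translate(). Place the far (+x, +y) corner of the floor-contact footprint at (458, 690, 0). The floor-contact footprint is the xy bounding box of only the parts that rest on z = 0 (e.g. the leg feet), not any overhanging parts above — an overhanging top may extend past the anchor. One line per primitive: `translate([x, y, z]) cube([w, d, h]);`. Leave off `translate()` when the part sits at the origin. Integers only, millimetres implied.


translate([120, 405, 0]) cube([338, 285, 23]);
translate([120, 405, 23]) cube([338, 23, 123]);
translate([120, 667, 23]) cube([338, 23, 123]);
translate([120, 428, 23]) cube([23, 239, 123]);
translate([435, 428, 23]) cube([23, 239, 123]);


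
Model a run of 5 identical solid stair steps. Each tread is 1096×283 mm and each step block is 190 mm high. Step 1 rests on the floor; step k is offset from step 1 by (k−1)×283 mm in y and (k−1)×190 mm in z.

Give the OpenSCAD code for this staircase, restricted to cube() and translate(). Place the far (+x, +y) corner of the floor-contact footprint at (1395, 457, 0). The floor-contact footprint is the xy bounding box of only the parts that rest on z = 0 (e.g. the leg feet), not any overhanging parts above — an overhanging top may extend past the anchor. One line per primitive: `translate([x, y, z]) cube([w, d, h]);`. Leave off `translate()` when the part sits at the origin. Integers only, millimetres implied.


translate([299, 174, 0]) cube([1096, 283, 190]);
translate([299, 457, 190]) cube([1096, 283, 190]);
translate([299, 740, 380]) cube([1096, 283, 190]);
translate([299, 1023, 570]) cube([1096, 283, 190]);
translate([299, 1306, 760]) cube([1096, 283, 190]);


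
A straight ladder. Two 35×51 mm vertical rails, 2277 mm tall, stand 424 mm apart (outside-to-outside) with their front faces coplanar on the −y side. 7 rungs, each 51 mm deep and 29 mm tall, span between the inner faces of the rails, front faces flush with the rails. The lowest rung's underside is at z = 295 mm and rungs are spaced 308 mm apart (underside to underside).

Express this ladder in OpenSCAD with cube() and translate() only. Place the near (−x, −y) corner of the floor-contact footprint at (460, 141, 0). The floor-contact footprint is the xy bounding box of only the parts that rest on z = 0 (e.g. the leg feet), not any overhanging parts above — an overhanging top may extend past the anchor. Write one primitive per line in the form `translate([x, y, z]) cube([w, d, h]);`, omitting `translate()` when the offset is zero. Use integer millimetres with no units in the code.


translate([460, 141, 0]) cube([35, 51, 2277]);
translate([849, 141, 0]) cube([35, 51, 2277]);
translate([495, 141, 295]) cube([354, 51, 29]);
translate([495, 141, 603]) cube([354, 51, 29]);
translate([495, 141, 911]) cube([354, 51, 29]);
translate([495, 141, 1219]) cube([354, 51, 29]);
translate([495, 141, 1527]) cube([354, 51, 29]);
translate([495, 141, 1835]) cube([354, 51, 29]);
translate([495, 141, 2143]) cube([354, 51, 29]);


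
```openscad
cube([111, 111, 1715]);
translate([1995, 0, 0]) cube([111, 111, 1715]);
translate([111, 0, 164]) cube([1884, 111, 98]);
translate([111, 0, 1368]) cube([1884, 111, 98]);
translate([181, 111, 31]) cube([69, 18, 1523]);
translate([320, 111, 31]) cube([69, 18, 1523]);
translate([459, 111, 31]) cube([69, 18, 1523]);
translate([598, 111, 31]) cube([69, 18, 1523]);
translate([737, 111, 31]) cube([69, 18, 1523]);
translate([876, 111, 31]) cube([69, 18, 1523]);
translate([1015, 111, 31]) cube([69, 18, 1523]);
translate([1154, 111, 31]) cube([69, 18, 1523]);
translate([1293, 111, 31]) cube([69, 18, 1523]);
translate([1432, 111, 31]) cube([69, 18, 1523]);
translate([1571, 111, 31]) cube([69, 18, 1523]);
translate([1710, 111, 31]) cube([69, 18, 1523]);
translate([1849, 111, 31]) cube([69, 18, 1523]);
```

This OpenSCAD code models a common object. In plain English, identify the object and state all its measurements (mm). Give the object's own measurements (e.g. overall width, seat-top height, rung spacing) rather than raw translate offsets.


A fence section. Two 111×111 mm posts, 1715 mm tall, stand on the floor with a clear span of 1884 mm between their inner faces. Two horizontal rails of 111×98 mm section span the gap between the posts with their undersides at z = 164 mm and z = 1368 mm, flush with the posts' −y face. 13 pickets, each 69 mm wide, 18 mm thick and 1523 mm tall, are fixed to the +y face of the rails with their bottoms at z = 31 mm, spaced across the span with a 70 mm gap after the −x post and between neighbouring pickets, with 77 mm left before the +x post.


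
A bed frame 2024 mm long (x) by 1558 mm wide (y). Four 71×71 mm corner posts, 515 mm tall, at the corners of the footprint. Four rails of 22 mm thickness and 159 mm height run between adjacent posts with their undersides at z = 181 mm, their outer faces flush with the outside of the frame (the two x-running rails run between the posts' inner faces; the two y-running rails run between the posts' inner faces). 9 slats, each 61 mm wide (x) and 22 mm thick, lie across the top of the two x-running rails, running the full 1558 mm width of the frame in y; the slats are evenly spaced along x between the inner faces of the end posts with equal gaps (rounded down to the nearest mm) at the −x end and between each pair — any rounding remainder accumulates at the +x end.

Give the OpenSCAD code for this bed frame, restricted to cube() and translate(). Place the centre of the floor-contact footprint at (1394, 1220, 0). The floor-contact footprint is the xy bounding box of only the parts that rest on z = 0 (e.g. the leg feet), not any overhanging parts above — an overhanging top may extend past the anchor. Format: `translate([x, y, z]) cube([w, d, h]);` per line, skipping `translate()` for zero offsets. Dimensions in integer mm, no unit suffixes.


translate([382, 441, 0]) cube([71, 71, 515]);
translate([382, 1928, 0]) cube([71, 71, 515]);
translate([2335, 441, 0]) cube([71, 71, 515]);
translate([2335, 1928, 0]) cube([71, 71, 515]);
translate([453, 441, 181]) cube([1882, 22, 159]);
translate([453, 1977, 181]) cube([1882, 22, 159]);
translate([382, 512, 181]) cube([22, 1416, 159]);
translate([2384, 512, 181]) cube([22, 1416, 159]);
translate([586, 441, 340]) cube([61, 1558, 22]);
translate([780, 441, 340]) cube([61, 1558, 22]);
translate([974, 441, 340]) cube([61, 1558, 22]);
translate([1168, 441, 340]) cube([61, 1558, 22]);
translate([1362, 441, 340]) cube([61, 1558, 22]);
translate([1556, 441, 340]) cube([61, 1558, 22]);
translate([1750, 441, 340]) cube([61, 1558, 22]);
translate([1944, 441, 340]) cube([61, 1558, 22]);
translate([2138, 441, 340]) cube([61, 1558, 22]);


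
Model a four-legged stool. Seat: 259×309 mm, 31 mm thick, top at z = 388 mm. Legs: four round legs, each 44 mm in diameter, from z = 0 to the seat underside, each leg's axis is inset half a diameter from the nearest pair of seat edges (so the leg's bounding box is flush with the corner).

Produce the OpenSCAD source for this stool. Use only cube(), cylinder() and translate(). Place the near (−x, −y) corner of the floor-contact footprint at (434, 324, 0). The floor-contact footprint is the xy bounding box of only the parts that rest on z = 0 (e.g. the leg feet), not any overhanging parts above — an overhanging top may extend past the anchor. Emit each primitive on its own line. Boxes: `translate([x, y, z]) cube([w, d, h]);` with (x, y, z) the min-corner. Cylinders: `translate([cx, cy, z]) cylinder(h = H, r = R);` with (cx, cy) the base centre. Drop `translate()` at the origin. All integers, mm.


translate([434, 324, 357]) cube([259, 309, 31]);
translate([456, 346, 0]) cylinder(h = 357, r = 22);
translate([671, 346, 0]) cylinder(h = 357, r = 22);
translate([456, 611, 0]) cylinder(h = 357, r = 22);
translate([671, 611, 0]) cylinder(h = 357, r = 22);


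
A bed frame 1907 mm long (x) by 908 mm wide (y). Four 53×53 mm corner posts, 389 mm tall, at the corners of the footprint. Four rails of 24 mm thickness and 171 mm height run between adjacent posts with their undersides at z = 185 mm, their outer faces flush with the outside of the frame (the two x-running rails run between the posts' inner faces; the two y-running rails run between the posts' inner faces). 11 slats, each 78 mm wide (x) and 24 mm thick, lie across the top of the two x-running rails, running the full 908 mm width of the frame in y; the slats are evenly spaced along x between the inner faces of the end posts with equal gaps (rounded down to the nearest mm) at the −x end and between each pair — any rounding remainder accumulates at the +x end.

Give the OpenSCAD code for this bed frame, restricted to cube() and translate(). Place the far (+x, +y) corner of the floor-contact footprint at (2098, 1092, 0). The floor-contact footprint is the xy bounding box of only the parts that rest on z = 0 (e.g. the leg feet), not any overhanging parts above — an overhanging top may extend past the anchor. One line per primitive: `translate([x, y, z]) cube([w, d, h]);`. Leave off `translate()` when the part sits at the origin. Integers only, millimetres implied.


translate([191, 184, 0]) cube([53, 53, 389]);
translate([191, 1039, 0]) cube([53, 53, 389]);
translate([2045, 184, 0]) cube([53, 53, 389]);
translate([2045, 1039, 0]) cube([53, 53, 389]);
translate([244, 184, 185]) cube([1801, 24, 171]);
translate([244, 1068, 185]) cube([1801, 24, 171]);
translate([191, 237, 185]) cube([24, 802, 171]);
translate([2074, 237, 185]) cube([24, 802, 171]);
translate([322, 184, 356]) cube([78, 908, 24]);
translate([478, 184, 356]) cube([78, 908, 24]);
translate([634, 184, 356]) cube([78, 908, 24]);
translate([790, 184, 356]) cube([78, 908, 24]);
translate([946, 184, 356]) cube([78, 908, 24]);
translate([1102, 184, 356]) cube([78, 908, 24]);
translate([1258, 184, 356]) cube([78, 908, 24]);
translate([1414, 184, 356]) cube([78, 908, 24]);
translate([1570, 184, 356]) cube([78, 908, 24]);
translate([1726, 184, 356]) cube([78, 908, 24]);
translate([1882, 184, 356]) cube([78, 908, 24]);


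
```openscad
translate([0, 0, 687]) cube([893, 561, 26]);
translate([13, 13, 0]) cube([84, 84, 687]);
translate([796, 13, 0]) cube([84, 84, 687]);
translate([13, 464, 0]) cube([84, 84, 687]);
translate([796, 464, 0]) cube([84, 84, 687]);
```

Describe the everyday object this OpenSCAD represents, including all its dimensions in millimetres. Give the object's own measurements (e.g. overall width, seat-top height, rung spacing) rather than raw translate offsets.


A table: top 893 mm (x) × 561 mm (y), 26 mm thick, upper face at z = 713 mm, on four 84×84 mm square legs, each inset 13 mm from the nearest pair of top edges from z = 0 to the bottom of the top.


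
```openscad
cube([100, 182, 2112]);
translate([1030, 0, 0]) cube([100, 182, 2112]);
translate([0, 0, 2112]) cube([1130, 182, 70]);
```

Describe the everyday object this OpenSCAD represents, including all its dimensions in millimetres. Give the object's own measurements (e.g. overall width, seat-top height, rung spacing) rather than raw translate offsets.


A door frame. The clear opening is 930 mm wide and 2112 mm high. Two 100 mm wide jambs, 182 mm deep, stand either side of the opening from the floor to the top of the opening. A 70 mm thick head sits across the top of both jambs, spanning the full outside width of the frame.


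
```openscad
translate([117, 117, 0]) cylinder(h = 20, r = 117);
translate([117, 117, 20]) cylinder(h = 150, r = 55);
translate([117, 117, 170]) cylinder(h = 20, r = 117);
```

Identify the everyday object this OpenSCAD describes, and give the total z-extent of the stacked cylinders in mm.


A spool. The overall height is 190 mm.

Three coaxial cylinders, large–small–large — a spool. Two 20 mm flanges and a 150 mm core give 20 + 150 + 20 = 190 mm.


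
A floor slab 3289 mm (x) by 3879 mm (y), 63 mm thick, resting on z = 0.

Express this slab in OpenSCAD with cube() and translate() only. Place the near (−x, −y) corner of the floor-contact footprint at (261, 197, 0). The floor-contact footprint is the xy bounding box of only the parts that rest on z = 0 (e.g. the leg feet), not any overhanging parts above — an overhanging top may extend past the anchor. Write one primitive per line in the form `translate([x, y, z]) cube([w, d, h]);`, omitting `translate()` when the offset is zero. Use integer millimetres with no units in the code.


translate([261, 197, 0]) cube([3289, 3879, 63]);


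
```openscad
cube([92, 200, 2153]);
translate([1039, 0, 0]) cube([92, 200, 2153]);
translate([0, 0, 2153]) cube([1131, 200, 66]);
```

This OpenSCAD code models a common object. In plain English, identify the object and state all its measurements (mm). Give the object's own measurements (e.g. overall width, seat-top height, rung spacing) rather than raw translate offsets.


A door frame. The clear opening is 947 mm wide and 2153 mm high. Two 92 mm wide jambs, 200 mm deep, stand either side of the opening from the floor to the top of the opening. A 66 mm thick head sits across the top of both jambs, spanning the full outside width of the frame.


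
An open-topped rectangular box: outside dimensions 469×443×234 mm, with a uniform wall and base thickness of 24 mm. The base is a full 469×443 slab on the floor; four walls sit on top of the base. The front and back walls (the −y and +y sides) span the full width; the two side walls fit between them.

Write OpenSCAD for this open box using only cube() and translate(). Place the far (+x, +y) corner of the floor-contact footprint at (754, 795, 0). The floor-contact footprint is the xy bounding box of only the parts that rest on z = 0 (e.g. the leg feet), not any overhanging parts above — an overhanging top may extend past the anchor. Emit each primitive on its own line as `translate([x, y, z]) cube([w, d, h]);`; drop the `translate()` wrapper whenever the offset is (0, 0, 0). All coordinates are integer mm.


translate([285, 352, 0]) cube([469, 443, 24]);
translate([285, 352, 24]) cube([469, 24, 210]);
translate([285, 771, 24]) cube([469, 24, 210]);
translate([285, 376, 24]) cube([24, 395, 210]);
translate([730, 376, 24]) cube([24, 395, 210]);


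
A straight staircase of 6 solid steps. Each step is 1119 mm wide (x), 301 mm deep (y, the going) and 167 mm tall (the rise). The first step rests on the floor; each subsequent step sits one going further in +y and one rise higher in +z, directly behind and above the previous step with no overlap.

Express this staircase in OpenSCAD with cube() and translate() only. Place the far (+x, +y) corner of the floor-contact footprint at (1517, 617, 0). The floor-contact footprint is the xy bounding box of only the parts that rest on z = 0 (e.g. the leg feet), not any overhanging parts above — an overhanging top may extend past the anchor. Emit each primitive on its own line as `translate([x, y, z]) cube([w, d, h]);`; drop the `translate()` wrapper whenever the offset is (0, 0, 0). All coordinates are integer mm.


translate([398, 316, 0]) cube([1119, 301, 167]);
translate([398, 617, 167]) cube([1119, 301, 167]);
translate([398, 918, 334]) cube([1119, 301, 167]);
translate([398, 1219, 501]) cube([1119, 301, 167]);
translate([398, 1520, 668]) cube([1119, 301, 167]);
translate([398, 1821, 835]) cube([1119, 301, 167]);


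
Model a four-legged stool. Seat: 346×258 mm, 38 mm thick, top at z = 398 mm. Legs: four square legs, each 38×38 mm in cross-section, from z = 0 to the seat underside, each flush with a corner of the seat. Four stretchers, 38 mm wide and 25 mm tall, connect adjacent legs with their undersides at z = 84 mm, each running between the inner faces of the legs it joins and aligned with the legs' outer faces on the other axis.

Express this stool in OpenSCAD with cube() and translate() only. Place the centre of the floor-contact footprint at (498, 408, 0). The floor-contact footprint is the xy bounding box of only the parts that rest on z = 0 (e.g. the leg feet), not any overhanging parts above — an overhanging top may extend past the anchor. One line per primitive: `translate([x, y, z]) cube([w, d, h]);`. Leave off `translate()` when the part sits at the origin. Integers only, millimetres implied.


// leg_h = 398 - 38 = 360
// stretcher span = 346 - 2*38 = 270
translate([325, 279, 360]) cube([346, 258, 38]);
translate([325, 279, 0]) cube([38, 38, 360]);
translate([633, 279, 0]) cube([38, 38, 360]);
translate([325, 499, 0]) cube([38, 38, 360]);
translate([633, 499, 0]) cube([38, 38, 360]);
translate([363, 279, 84]) cube([270, 38, 25]);
translate([363, 499, 84]) cube([270, 38, 25]);
translate([325, 317, 84]) cube([38, 182, 25]);
translate([633, 317, 84]) cube([38, 182, 25]);


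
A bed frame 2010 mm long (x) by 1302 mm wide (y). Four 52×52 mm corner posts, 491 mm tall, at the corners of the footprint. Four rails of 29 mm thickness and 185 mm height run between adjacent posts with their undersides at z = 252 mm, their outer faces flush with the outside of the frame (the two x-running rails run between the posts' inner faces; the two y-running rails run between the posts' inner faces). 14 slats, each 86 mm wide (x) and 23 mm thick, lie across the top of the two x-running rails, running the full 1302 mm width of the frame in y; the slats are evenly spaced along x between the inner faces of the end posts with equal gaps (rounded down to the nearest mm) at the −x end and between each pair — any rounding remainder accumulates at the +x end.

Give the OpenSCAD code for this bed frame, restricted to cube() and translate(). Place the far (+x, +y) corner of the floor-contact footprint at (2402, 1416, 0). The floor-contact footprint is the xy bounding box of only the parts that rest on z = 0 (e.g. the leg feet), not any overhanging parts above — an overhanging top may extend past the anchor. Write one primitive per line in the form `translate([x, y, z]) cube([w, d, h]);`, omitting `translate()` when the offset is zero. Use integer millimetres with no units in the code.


// slat z = rail_z + rail_h = 252 + 185 = 437
// slat gap = ⌊(1906 − 14·86) / 15⌋ = 46
translate([392, 114, 0]) cube([52, 52, 491]);
translate([392, 1364, 0]) cube([52, 52, 491]);
translate([2350, 114, 0]) cube([52, 52, 491]);
translate([2350, 1364, 0]) cube([52, 52, 491]);
translate([444, 114, 252]) cube([1906, 29, 185]);
translate([444, 1387, 252]) cube([1906, 29, 185]);
translate([392, 166, 252]) cube([29, 1198, 185]);
translate([2373, 166, 252]) cube([29, 1198, 185]);
translate([490, 114, 437]) cube([86, 1302, 23]);
translate([622, 114, 437]) cube([86, 1302, 23]);
translate([754, 114, 437]) cube([86, 1302, 23]);
translate([886, 114, 437]) cube([86, 1302, 23]);
translate([1018, 114, 437]) cube([86, 1302, 23]);
translate([1150, 114, 437]) cube([86, 1302, 23]);
translate([1282, 114, 437]) cube([86, 1302, 23]);
translate([1414, 114, 437]) cube([86, 1302, 23]);
translate([1546, 114, 437]) cube([86, 1302, 23]);
translate([1678, 114, 437]) cube([86, 1302, 23]);
translate([1810, 114, 437]) cube([86, 1302, 23]);
translate([1942, 114, 437]) cube([86, 1302, 23]);
translate([2074, 114, 437]) cube([86, 1302, 23]);
translate([2206, 114, 437]) cube([86, 1302, 23]);
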